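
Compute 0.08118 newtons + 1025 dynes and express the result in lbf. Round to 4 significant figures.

0.08118 N = 0.0182500 lbf and 1025 dyn = 0.00230429 lbf.
0.0182500 + 0.00230429 ≈ 0.02055 lbf.

0.02055 lbf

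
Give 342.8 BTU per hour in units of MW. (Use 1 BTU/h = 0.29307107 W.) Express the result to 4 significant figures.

1 BTU/h = 2.93071 × 10^-7 MW.
Then 342.8 × 2.93071 × 10^-7 ≈ 0.0001005 MW.

0.0001005 megawatts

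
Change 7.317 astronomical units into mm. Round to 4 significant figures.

1.095e+15 millimeters

1 astronomical unit = 1.49598e+14 mm.
Then 7.317 × 1.49598e+14 ≈ 1.095e+15 mm.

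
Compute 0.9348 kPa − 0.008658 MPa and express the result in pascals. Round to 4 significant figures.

0.9348 kPa = 934.800 Pa and 0.008658 MPa = 8658.00 Pa.
934.800 − 8658.00 ≈ -7723 Pa.

-7723 Pa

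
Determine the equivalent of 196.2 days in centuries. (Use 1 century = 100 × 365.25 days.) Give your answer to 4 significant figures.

0.005372 century

1 day = 2.73785e-5 centuries.
196.2 × 2.73785e-5 ≈ 0.005372 century.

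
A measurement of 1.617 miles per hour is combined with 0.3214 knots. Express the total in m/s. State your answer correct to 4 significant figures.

1.617 mph = 0.722864 m/s and 0.3214 kn = 0.165342 m/s.
0.722864 + 0.165342 ≈ 0.8882 m/s.

0.8882 meters per second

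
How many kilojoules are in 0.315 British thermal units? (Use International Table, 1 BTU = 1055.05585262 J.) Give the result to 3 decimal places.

1 BTU = 1.05506 kJ.
0.315 × 1.05506 ≈ 0.332 kJ.

0.332 kilojoules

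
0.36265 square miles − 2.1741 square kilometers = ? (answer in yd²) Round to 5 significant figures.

-1.4769 × 10^6 square yards

0.36265 mi² = 1.12334 × 10^6 yd² and 2.1741 km² = 2.60020 × 10^6 yd².
1.12334 × 10^6 − 2.60020 × 10^6 ≈ -1.4769 × 10^6 yd².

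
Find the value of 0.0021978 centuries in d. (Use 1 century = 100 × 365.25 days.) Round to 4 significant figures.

1 century = 36525.0 d.
0.0021978 × 36525.0 ≈ 80.27 d.

80.27 d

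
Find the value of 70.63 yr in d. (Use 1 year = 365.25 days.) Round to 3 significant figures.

25800 d

1 yr = 365.250 days.
So 70.63 × 365.250 ≈ 25800 d.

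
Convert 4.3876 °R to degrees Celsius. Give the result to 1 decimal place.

-270.7 degrees Celsius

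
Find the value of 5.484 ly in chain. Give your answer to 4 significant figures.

2.579e+15 chain

1 ly = 4.70290e+14 chains.
5.484 × 4.70290e+14 ≈ 2.579e+15 chain.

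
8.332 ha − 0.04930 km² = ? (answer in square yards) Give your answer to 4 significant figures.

8.332 ha = 99649.9 yd² and 0.04930 km² = 58962.3 yd².
99649.9 − 58962.3 ≈ 40690 yd².

40690 yd²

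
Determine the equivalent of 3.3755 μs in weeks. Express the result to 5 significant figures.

5.5812e-12 wk

1 μs = 1.65344e-12 wk.
3.3755 × 1.65344e-12 ≈ 5.5812e-12 wk.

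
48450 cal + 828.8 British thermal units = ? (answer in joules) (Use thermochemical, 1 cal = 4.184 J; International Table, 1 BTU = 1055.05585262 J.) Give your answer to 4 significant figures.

1.077e+6 J

48450 cal = 202715 J and 828.8 BTU = 874430 J.
202715 + 874430 ≈ 1.077e+6 J.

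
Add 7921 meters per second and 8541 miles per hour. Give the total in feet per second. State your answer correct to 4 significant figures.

7921 m/s = 25987.5 ft/s and 8541 mph = 12526.8 ft/s.
25987.5 + 12526.8 ≈ 38510 ft/s.

38510 ft/s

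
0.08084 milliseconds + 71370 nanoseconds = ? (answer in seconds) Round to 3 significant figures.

0.000152 s

0.08084 ms = 8.08400e-5 s and 71370 ns = 7.13700e-5 s.
8.08400e-5 + 7.13700e-5 ≈ 0.000152 s.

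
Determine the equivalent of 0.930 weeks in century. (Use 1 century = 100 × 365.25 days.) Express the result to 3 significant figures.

0.000178 century

1 week = 0.000191650 centuries.
Then 0.930 × 0.000191650 ≈ 0.000178 century.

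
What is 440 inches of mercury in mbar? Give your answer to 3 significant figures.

14900 millibar

1 inch of mercury = 33.8639 mbar.
Then 440 × 33.8639 ≈ 14900 mbar.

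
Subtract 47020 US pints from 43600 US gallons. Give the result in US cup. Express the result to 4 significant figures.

43600 US gal = 697600 US cup and 47020 US pt = 94040.0 US cup.
697600 − 94040.0 ≈ 603600 US cup.

603600 US cup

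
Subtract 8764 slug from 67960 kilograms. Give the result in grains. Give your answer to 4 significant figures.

-9.250e+8 grains

67960 kg = 1.04878e+9 gr and 8764 slug = 1.97381e+9 gr.
1.04878e+9 − 1.97381e+9 ≈ -9.250e+8 gr.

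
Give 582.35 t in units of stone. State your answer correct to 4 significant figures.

1 metric ton = 157.473 st.
582.35 × 157.473 ≈ 91700 st.

91700 stone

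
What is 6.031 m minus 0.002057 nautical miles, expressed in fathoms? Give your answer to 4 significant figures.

6.031 m = 3.29779 fathom and 0.002057 nmi = 2.08309 fathom.
3.29779 − 2.08309 ≈ 1.215 fathom.

1.215 fathom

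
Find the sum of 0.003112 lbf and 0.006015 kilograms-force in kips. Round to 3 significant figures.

0.003112 lbf = 3.11200e-6 kip and 0.006015 kgf = 1.32608e-5 kip.
3.11200e-6 + 1.32608e-5 ≈ 1.64e-5 kip.

1.64e-5 kip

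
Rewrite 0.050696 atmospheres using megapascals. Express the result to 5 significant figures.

1 atm = 0.101325 MPa.
Then 0.050696 × 0.101325 ≈ 0.0051368 MPa.

0.0051368 megapascals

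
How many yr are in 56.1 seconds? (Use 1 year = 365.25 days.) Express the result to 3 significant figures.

1.78e-6 years

1 second = 3.16881e-8 yr.
Then 56.1 × 3.16881e-8 ≈ 1.78e-6 yr.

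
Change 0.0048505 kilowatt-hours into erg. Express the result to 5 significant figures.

1 kWh = 3.60000e+13 erg.
0.0048505 × 3.60000e+13 ≈ 1.7462e+11 erg.

1.7462e+11 erg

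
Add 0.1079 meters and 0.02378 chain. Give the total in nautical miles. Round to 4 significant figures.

0.0003166 nmi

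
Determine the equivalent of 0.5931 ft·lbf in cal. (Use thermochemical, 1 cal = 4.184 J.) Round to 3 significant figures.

1 foot-pound = 0.324048 cal.
0.5931 × 0.324048 ≈ 0.192 cal.

0.192 cal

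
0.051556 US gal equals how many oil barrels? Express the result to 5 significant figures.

0.0012275 oil barrels

1 US gal = 0.0238095 bbl.
So 0.051556 × 0.0238095 ≈ 0.0012275 bbl.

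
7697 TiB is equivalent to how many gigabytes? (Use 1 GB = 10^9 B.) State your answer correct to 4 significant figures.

1 TiB = 1099.51 GB.
So 7697 × 1099.51 ≈ 8.463 × 10^6 GB.

8.463 × 10^6 GB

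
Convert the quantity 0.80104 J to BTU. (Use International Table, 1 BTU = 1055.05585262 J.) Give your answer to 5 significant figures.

1 joule = 0.000947817 British thermal units.
Then 0.80104 × 0.000947817 ≈ 0.00075924 BTU.

0.00075924 British thermal units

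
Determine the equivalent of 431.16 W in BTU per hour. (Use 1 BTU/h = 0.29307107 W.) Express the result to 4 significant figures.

1 W = 3.41214 BTU per hour.
Thus 431.16 × 3.41214 ≈ 1471 BTU/h.

1471 BTU/h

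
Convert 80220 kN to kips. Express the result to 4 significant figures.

18030 kip

1 kilonewton = 0.224809 kips.
So 80220 × 0.224809 ≈ 18030 kip.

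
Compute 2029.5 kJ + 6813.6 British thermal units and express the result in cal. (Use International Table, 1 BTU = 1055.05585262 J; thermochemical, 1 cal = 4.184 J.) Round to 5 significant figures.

2029.5 kJ = 485062 cal and 6813.6 BTU = 1.71815 × 10^6 cal.
485062 + 1.71815 × 10^6 ≈ 2.2032 × 10^6 cal.

2.2032 × 10^6 cal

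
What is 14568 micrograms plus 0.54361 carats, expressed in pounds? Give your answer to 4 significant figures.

14568 μg = 3.21169e-5 lb and 0.54361 ct = 0.000239691 lb.
3.21169e-5 + 0.000239691 ≈ 0.0002718 lb.

0.0002718 lb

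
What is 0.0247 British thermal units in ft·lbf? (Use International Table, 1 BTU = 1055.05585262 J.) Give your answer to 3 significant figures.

1 BTU = 778.169 foot-pounds.
Thus 0.0247 × 778.169 ≈ 19.2 ft·lbf.

19.2 ft·lbf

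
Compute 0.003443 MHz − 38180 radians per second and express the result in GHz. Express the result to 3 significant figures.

-2.63 × 10^-6 GHz

0.003443 MHz = 3.44300 × 10^-6 GHz and 38180 rad/s = 6.07654 × 10^-6 GHz.
3.44300 × 10^-6 − 6.07654 × 10^-6 ≈ -2.63 × 10^-6 GHz.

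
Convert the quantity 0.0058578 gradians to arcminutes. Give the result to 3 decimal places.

0.316 arcmin

1 gradian = 54.0000 arcminutes.
0.0058578 × 54.0000 ≈ 0.316 arcmin.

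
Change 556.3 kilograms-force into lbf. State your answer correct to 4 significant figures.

1226 pounds-force

1 kilogram-force = 2.20462 pounds-force.
556.3 × 2.20462 ≈ 1226 lbf.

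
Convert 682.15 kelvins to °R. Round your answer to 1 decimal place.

1227.9 °R

°R = K × 9/5.
Applying the formula gives 1227.9 °R.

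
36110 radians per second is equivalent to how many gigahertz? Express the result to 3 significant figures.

5.75e-6 gigahertz

1 radian per second = 1.59155e-10 gigahertz.
Thus 36110 × 1.59155e-10 ≈ 5.75e-6 GHz.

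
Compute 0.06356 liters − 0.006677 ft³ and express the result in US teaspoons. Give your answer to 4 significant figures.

-25.46 US tsp

0.06356 L = 12.8953 US tsp and 0.006677 ft³ = 38.3596 US tsp.
12.8953 − 38.3596 ≈ -25.46 US tsp.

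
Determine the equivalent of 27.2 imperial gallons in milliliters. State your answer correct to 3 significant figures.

1 imp gal = 4546.09 mL.
Thus 27.2 × 4546.09 ≈ 124000 mL.

124000 milliliters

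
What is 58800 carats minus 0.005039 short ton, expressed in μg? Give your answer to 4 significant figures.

7.189e+9 μg

58800 ct = 1.17600e+10 μg and 0.005039 short ton = 4.57130e+9 μg.
1.17600e+10 − 4.57130e+9 ≈ 7.189e+9 μg.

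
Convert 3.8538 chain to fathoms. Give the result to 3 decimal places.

42.392 fathom

1 chain = 11.0000 fathom.
So 3.8538 × 11.0000 ≈ 42.392 fathom.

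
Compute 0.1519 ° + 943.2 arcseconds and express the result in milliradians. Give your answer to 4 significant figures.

7.224 milliradians

0.1519 ° = 2.65116 mrad and 943.2 arcsec = 4.57276 mrad.
2.65116 + 4.57276 ≈ 7.224 mrad.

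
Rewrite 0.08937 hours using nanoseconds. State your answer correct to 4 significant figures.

3.217 × 10^11 nanoseconds

1 hour = 3.60000 × 10^12 nanoseconds.
Thus 0.08937 × 3.60000 × 10^12 ≈ 3.217 × 10^11 ns.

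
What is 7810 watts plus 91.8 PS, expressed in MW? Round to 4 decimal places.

0.0753 MW

7810 W = 0.00781000 MW and 91.8 PS = 0.0675188 MW.
0.00781000 + 0.0675188 ≈ 0.0753 MW.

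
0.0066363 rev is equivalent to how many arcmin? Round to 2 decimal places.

1 rev = 21600.0 arcminutes.
Thus 0.0066363 × 21600.0 ≈ 143.34 arcmin.

143.34 arcmin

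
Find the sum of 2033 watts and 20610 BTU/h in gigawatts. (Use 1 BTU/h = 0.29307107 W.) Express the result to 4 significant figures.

2033 W = 2.03300 × 10^-6 GW and 20610 BTU/h = 6.04019 × 10^-6 GW.
2.03300 × 10^-6 + 6.04019 × 10^-6 ≈ 8.073 × 10^-6 GW.

8.073 × 10^-6 GW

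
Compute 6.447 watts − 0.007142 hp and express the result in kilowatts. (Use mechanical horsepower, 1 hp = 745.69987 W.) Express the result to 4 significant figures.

0.001121 kilowatts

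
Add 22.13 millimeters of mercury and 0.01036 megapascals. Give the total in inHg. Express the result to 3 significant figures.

22.13 mmHg = 0.871260 inHg and 0.01036 MPa = 3.05931 inHg.
0.871260 + 3.05931 ≈ 3.93 inHg.

3.93 inches of mercury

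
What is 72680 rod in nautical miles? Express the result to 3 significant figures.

197 nmi

1 rod = 0.00271555 nmi.
So 72680 × 0.00271555 ≈ 197 nmi.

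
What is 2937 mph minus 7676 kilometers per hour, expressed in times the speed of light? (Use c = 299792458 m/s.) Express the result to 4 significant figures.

2937 mph = 4.37955e-6 c and 7676 km/h = 7.11233e-6 c.
4.37955e-6 − 7.11233e-6 ≈ -2.733e-6 c.

-2.733e-6 times the speed of light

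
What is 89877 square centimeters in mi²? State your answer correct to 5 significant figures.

1 cm² = 3.86102 × 10^-11 mi².
Thus 89877 × 3.86102 × 10^-11 ≈ 3.4702 × 10^-6 mi².

3.4702 × 10^-6 mi²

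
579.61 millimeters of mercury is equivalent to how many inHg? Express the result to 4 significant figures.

1 mmHg = 0.0393701 inches of mercury.
Then 579.61 × 0.0393701 ≈ 22.82 inHg.

22.82 inHg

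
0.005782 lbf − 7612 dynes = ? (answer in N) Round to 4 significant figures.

-0.05040 N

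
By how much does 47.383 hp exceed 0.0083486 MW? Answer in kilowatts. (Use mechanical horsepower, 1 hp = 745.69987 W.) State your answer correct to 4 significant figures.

47.383 hp = 35.3335 kW and 0.0083486 MW = 8.34860 kW.
35.3335 − 8.34860 ≈ 26.98 kW.

26.98 kW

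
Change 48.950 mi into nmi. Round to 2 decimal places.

42.54 nmi

1 mile = 0.868976 nautical miles.
Then 48.950 × 0.868976 ≈ 42.54 nmi.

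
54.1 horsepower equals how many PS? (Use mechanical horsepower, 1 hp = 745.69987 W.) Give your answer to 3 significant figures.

54.9 PS

1 horsepower = 1.01387 PS.
Thus 54.1 × 1.01387 ≈ 54.9 PS.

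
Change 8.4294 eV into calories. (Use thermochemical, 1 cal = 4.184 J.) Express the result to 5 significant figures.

1 electronvolt = 3.82929 × 10^-20 cal.
So 8.4294 × 3.82929 × 10^-20 ≈ 3.2279 × 10^-19 cal.

3.2279 × 10^-19 calories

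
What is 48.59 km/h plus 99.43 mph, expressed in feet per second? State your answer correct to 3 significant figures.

48.59 km/h = 44.2822 ft/s and 99.43 mph = 145.831 ft/s.
44.2822 + 145.831 ≈ 190 ft/s.

190 ft/s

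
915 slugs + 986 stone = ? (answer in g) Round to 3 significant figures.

1.96 × 10^7 g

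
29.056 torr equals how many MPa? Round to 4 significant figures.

1 torr = 0.000133322 MPa.
29.056 × 0.000133322 ≈ 0.003874 MPa.

0.003874 megapascals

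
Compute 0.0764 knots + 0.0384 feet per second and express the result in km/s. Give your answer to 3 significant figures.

0.0764 kn = 3.93036 × 10^-5 km/s and 0.0384 ft/s = 1.17043 × 10^-5 km/s.
3.93036 × 10^-5 + 1.17043 × 10^-5 ≈ 5.10 × 10^-5 km/s.

5.10 × 10^-5 km/s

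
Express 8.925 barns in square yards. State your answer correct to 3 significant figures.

1.07e-27 yd²

1 barn = 1.19599e-28 yd².
Then 8.925 × 1.19599e-28 ≈ 1.07e-27 yd².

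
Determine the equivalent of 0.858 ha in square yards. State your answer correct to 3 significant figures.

10300 yd²

1 ha = 11959.9 yd².
Thus 0.858 × 11959.9 ≈ 10300 yd².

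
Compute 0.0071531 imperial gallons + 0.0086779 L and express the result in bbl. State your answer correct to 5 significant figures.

0.00025912 bbl

0.0071531 imp gal = 0.000204536 bbl and 0.0086779 L = 5.45823e-5 bbl.
0.000204536 + 5.45823e-5 ≈ 0.00025912 bbl.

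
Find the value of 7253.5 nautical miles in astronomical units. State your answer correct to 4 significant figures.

8.980 × 10^-5 au

1 nmi = 1.23799 × 10^-8 au.
So 7253.5 × 1.23799 × 10^-8 ≈ 8.980 × 10^-5 au.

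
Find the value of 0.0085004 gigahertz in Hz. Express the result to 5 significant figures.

8.5004e+6 Hz

1 gigahertz = 1.00000e+9 Hz.
So 0.0085004 × 1.00000e+9 ≈ 8.5004e+6 Hz.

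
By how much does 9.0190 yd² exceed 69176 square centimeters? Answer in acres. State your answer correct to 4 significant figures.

0.0001541 acre

9.0190 yd² = 0.001863430 acre and 69176 cm² = 0.001709376 acre.
0.001863430 − 0.001709376 ≈ 0.0001541 acre.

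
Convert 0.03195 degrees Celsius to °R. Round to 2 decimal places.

491.73 °R

°R = (°C + 273.15) × 9/5.
Applying the formula gives 491.73 °R.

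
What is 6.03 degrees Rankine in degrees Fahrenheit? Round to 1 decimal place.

-453.6 degrees Fahrenheit

°R = °F + 459.67.
Applying the formula gives -453.6 °F.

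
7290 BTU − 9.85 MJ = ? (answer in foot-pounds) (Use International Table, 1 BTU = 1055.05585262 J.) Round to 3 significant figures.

7290 BTU = 5.67285e+6 ft·lbf and 9.85 MJ = 7.26499e+6 ft·lbf.
5.67285e+6 − 7.26499e+6 ≈ -1.59e+6 ft·lbf.

-1.59e+6 ft·lbf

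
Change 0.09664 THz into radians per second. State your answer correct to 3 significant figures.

1 terahertz = 6.28319e+12 rad/s.
So 0.09664 × 6.28319e+12 ≈ 6.07e+11 rad/s.

6.07e+11 rad/s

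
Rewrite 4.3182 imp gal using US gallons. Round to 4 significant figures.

1 imp gal = 1.20095 US gallons.
So 4.3182 × 1.20095 ≈ 5.186 US gal.

5.186 US gal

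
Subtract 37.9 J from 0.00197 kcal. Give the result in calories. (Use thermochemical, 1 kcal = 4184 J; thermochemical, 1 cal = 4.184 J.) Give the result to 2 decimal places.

0.00197 kcal = 1.97000 cal and 37.9 J = 9.05832 cal.
1.97000 − 9.05832 ≈ -7.09 cal.

-7.09 cal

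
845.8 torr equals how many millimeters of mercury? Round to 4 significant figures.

845.8 mmHg

1 torr = 1.00000 millimeters of mercury.
So 845.8 × 1.00000 ≈ 845.8 mmHg.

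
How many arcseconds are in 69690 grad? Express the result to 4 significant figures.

2.258 × 10^8 arcseconds

1 gradian = 3240.00 arcseconds.
69690 × 3240.00 ≈ 2.258 × 10^8 arcsec.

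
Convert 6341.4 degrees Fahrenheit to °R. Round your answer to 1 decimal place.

°R = °F + 459.67.
Applying the formula gives 6801.1 °R.

6801.1 degrees Rankine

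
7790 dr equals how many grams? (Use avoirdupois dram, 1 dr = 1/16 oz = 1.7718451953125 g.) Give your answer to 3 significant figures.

1 dr = 1.77185 grams.
7790 × 1.77185 ≈ 13800 g.

13800 g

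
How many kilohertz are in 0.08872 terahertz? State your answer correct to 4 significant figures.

8.872 × 10^7 kHz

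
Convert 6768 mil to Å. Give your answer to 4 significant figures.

1.719e+9 angstroms

1 mil = 254000 Å.
6768 × 254000 ≈ 1.719e+9 Å.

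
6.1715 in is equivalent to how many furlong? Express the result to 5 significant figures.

0.00077923 furlongs

1 inch = 0.000126263 furlongs.
Then 6.1715 × 0.000126263 ≈ 0.00077923 furlong.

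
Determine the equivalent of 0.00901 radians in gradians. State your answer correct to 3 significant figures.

0.574 gradians

1 radian = 63.6620 gradians.
So 0.00901 × 63.6620 ≈ 0.574 grad.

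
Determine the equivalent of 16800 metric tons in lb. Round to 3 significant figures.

1 metric ton = 2204.62 pounds.
So 16800 × 2204.62 ≈ 3.70 × 10^7 lb.

3.70 × 10^7 lb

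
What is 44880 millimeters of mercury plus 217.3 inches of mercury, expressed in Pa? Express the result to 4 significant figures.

44880 mmHg = 5.98351 × 10^6 Pa and 217.3 inHg = 735862 Pa.
5.98351 × 10^6 + 735862 ≈ 6.719 × 10^6 Pa.

6.719 × 10^6 Pa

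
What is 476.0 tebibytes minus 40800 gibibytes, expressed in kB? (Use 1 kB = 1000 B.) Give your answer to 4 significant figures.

4.796e+11 kB

476.0 TiB = 5.23368e+11 kB and 40800 GiB = 4.38087e+10 kB.
5.23368e+11 − 4.38087e+10 ≈ 4.796e+11 kB.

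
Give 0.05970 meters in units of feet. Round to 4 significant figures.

1 m = 3.28084 feet.
0.05970 × 3.28084 ≈ 0.1959 ft.

0.1959 ft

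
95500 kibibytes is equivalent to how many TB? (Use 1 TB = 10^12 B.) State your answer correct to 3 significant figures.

1 kibibyte = 1.02400e-9 TB.
So 95500 × 1.02400e-9 ≈ 9.78e-5 TB.

9.78e-5 terabytes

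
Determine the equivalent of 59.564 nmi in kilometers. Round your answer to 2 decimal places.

1 nmi = 1.85200 kilometers.
Then 59.564 × 1.85200 ≈ 110.31 km.

110.31 km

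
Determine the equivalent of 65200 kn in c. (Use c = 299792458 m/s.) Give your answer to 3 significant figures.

0.000112 times the speed of light

1 kn = 1.71600 × 10^-9 c.
So 65200 × 1.71600 × 10^-9 ≈ 0.000112 c.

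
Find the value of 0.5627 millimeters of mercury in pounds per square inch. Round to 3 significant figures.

0.0109 psi

1 mmHg = 0.0193368 pounds per square inch.
So 0.5627 × 0.0193368 ≈ 0.0109 psi.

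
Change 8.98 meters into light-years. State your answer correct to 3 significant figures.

9.49e-16 light-years

1 m = 1.05700e-16 light-years.
Then 8.98 × 1.05700e-16 ≈ 9.49e-16 ly.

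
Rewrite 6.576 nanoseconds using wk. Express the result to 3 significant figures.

1.09e-14 weeks

1 ns = 1.65344e-15 wk.
Thus 6.576 × 1.65344e-15 ≈ 1.09e-14 wk.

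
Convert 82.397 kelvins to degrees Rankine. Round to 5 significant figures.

148.31 °R

°R = K × 9/5.
Applying the formula gives 148.31 °R.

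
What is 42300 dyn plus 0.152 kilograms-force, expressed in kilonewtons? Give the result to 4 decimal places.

0.0019 kN

42300 dyn = 0.000423000 kN and 0.152 kgf = 0.00149061 kN.
0.000423000 + 0.00149061 ≈ 0.0019 kN.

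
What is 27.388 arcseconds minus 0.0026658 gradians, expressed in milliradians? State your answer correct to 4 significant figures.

27.388 arcsec = 0.132781 mrad and 0.0026658 grad = 0.0418743 mrad.
0.132781 − 0.0418743 ≈ 0.09091 mrad.

0.09091 milliradians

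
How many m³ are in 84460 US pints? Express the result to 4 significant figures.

1 US pt = 0.000473176 cubic meters.
So 84460 × 0.000473176 ≈ 39.96 m³.

39.96 cubic meters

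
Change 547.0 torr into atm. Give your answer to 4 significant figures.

0.7197 atm

1 torr = 0.00131579 atmospheres.
Thus 547.0 × 0.00131579 ≈ 0.7197 atm.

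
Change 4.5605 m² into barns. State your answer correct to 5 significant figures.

4.5605 × 10^28 barns

1 square meter = 1.00000 × 10^28 barns.
So 4.5605 × 1.00000 × 10^28 ≈ 4.5605 × 10^28 barn.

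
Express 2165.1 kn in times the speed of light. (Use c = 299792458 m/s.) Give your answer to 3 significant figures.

3.72 × 10^-6 c

1 knot = 1.71600 × 10^-9 times the speed of light.
Thus 2165.1 × 1.71600 × 10^-9 ≈ 3.72 × 10^-6 c.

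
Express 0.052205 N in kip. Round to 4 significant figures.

1 newton = 0.000224809 kips.
So 0.052205 × 0.000224809 ≈ 1.174e-5 kip.

1.174e-5 kips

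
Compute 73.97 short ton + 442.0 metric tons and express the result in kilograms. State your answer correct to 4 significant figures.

509100 kilograms

73.97 short ton = 67104.5 kg and 442.0 t = 442000 kg.
67104.5 + 442000 ≈ 509100 kg.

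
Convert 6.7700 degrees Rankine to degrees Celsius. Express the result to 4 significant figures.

-269.4 °C

°R = (°C + 273.15) × 9/5.
Applying the formula gives -269.4 °C.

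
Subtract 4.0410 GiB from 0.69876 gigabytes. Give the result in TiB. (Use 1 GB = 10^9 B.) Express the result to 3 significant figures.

-0.00331 TiB

0.69876 GB = 0.000635519 TiB and 4.0410 GiB = 0.00394629 TiB.
0.000635519 − 0.00394629 ≈ -0.00331 TiB.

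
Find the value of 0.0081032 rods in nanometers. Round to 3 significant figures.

1 rod = 5.02920 × 10^9 nm.
Thus 0.0081032 × 5.02920 × 10^9 ≈ 4.08 × 10^7 nm.

4.08 × 10^7 nanometers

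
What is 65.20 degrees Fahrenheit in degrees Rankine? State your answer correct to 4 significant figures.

°R = °F + 459.67.
Applying the formula gives 524.9 °R.

524.9 °R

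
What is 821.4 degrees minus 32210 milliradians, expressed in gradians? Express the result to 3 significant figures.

-1140 gradians

821.4 ° = 912.667 grad and 32210 mrad = 2050.55 grad.
912.667 − 2050.55 ≈ -1140 grad.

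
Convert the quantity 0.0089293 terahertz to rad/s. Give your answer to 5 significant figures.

1 THz = 6.28319e+12 radians per second.
Then 0.0089293 × 6.28319e+12 ≈ 5.6104e+10 rad/s.

5.6104e+10 rad/s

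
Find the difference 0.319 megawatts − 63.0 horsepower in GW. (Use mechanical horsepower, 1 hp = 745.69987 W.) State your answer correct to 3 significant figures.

0.000272 GW

0.319 MW = 0.000319000 GW and 63.0 hp = 4.69791 × 10^-5 GW.
0.000319000 − 4.69791 × 10^-5 ≈ 0.000272 GW.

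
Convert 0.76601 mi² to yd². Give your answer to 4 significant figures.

1 mi² = 3.09760e+6 yd².
Then 0.76601 × 3.09760e+6 ≈ 2.373e+6 yd².

2.373e+6 square yards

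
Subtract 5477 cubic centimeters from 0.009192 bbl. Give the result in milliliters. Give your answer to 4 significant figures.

-4016 milliliters

0.009192 bbl = 1461.41 mL and 5477 cm³ = 5477.00 mL.
1461.41 − 5477.00 ≈ -4016 mL.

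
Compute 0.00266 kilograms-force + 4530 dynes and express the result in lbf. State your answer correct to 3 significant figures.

0.00266 kgf = 0.00586430 lbf and 4530 dyn = 0.0101838 lbf.
0.00586430 + 0.0101838 ≈ 0.0160 lbf.

0.0160 lbf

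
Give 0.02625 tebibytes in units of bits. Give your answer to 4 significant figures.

1 tebibyte = 8.79609e+12 bits.
Thus 0.02625 × 8.79609e+12 ≈ 2.309e+11 bit.

2.309e+11 bit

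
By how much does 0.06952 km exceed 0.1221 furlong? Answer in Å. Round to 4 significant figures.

0.06952 km = 6.95200 × 10^11 Å and 0.1221 furlong = 2.45626 × 10^11 Å.
6.95200 × 10^11 − 2.45626 × 10^11 ≈ 4.496 × 10^11 Å.

4.496 × 10^11 Å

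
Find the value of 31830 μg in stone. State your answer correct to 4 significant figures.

5.012e-6 st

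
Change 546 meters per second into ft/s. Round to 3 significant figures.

1 meter per second = 3.28084 ft/s.
Thus 546 × 3.28084 ≈ 1790 ft/s.

1790 ft/s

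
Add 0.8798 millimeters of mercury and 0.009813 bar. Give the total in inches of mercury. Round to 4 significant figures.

0.3244 inHg

0.8798 mmHg = 0.0346378 inHg and 0.009813 bar = 0.289778 inHg.
0.0346378 + 0.289778 ≈ 0.3244 inHg.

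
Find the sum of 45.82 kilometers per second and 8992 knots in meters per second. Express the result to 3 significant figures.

45.82 km/s = 45820.0 m/s and 8992 kn = 4625.88 m/s.
45820.0 + 4625.88 ≈ 50400 m/s.

50400 meters per second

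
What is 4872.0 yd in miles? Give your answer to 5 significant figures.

1 yd = 0.000568182 miles.
Thus 4872.0 × 0.000568182 ≈ 2.7682 mi.

2.7682 mi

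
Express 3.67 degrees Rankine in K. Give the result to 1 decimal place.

2.0 K

°R = K × 9/5.
Applying the formula gives 2.0 K.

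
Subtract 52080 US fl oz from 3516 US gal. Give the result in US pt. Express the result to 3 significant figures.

24900 US pints

3516 US gal = 28128.0 US pt and 52080 US fl oz = 3255.00 US pt.
28128.0 − 3255.00 ≈ 24900 US pt.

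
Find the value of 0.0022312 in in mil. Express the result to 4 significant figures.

2.231 mils

1 in = 1000.00 mil.
0.0022312 × 1000.00 ≈ 2.231 mil.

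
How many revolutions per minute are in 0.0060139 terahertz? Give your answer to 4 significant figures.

1 THz = 6.00000e+13 rpm.
0.0060139 × 6.00000e+13 ≈ 3.608e+11 rpm.

3.608e+11 rpm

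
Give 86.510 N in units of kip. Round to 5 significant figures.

0.019448 kip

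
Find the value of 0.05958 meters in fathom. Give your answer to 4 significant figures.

0.03258 fathoms

1 m = 0.546807 fathom.
So 0.05958 × 0.546807 ≈ 0.03258 fathom.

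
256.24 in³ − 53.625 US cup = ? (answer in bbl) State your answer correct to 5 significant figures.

256.24 in³ = 0.0264110 bbl and 53.625 US cup = 0.0797991 bbl.
0.0264110 − 0.0797991 ≈ -0.053388 bbl.

-0.053388 oil barrels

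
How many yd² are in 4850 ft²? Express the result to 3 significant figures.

539 yd²

1 ft² = 0.111111 yd².
Thus 4850 × 0.111111 ≈ 539 yd².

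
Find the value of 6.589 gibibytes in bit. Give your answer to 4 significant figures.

5.660 × 10^10 bit

1 gibibyte = 8.58993 × 10^9 bit.
6.589 × 8.58993 × 10^9 ≈ 5.660 × 10^10 bit.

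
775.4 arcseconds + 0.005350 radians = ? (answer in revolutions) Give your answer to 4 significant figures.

0.001450 rev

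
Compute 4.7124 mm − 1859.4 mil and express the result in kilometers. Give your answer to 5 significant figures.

4.7124 mm = 4.71240e-6 km and 1859.4 mil = 4.72288e-5 km.
4.71240e-6 − 4.72288e-5 ≈ -4.2516e-5 km.

-4.2516e-5 km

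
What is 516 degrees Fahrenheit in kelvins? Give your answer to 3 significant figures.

542 K

K = (°F + 459.67) × 5/9.
Applying the formula gives 542 K.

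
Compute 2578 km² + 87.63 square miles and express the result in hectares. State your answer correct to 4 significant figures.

280500 hectares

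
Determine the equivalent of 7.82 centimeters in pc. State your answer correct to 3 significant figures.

2.53 × 10^-18 parsecs

1 cm = 3.24078 × 10^-19 pc.
Then 7.82 × 3.24078 × 10^-19 ≈ 2.53 × 10^-18 pc.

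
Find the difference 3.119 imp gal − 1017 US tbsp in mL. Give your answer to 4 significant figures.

-858.9 mL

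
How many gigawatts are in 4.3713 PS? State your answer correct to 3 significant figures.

1 PS = 7.35499e-7 gigawatts.
4.3713 × 7.35499e-7 ≈ 3.22e-6 GW.

3.22e-6 GW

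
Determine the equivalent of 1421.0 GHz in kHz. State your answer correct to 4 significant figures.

1 gigahertz = 1.00000e+6 kilohertz.
Then 1421.0 × 1.00000e+6 ≈ 1.421e+9 kHz.

1.421e+9 kHz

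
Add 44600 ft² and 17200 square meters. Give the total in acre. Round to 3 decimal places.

5.274 acre

44600 ft² = 1.02388 acre and 17200 m² = 4.25021 acre.
1.02388 + 4.25021 ≈ 5.274 acre.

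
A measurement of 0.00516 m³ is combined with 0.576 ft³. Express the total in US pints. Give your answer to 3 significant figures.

45.4 US pints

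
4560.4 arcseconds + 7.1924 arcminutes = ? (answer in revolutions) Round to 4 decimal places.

0.0039 rev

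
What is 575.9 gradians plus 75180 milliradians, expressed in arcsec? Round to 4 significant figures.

1.737 × 10^7 arcseconds

575.9 grad = 1.86592 × 10^6 arcsec and 75180 mrad = 1.55070 × 10^7 arcsec.
1.86592 × 10^6 + 1.55070 × 10^7 ≈ 1.737 × 10^7 arcsec.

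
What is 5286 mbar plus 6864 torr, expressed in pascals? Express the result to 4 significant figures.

1.444 × 10^6 pascals

5286 mbar = 528600 Pa and 6864 torr = 915125 Pa.
528600 + 915125 ≈ 1.444 × 10^6 Pa.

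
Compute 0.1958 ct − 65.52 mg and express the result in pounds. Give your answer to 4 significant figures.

-5.811 × 10^-5 lb

0.1958 ct = 8.63330 × 10^-5 lb and 65.52 mg = 0.000144447 lb.
8.63330 × 10^-5 − 0.000144447 ≈ -5.811 × 10^-5 lb.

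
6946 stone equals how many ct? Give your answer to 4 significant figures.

2.205 × 10^8 carats

1 stone = 31751.5 carats.
So 6946 × 31751.5 ≈ 2.205 × 10^8 ct.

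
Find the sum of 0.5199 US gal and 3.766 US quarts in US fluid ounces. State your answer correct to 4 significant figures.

0.5199 US gal = 66.5472 US fl oz and 3.766 US qt = 120.512 US fl oz.
66.5472 + 120.512 ≈ 187.1 US fl oz.

187.1 US fl oz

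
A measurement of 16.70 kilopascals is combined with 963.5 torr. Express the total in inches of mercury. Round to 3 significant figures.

16.70 kPa = 4.93151 inHg and 963.5 torr = 37.9331 inHg.
4.93151 + 37.9331 ≈ 42.9 inHg.

42.9 inHg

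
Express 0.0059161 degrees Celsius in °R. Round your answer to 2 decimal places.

491.68 degrees Rankine

°R = (°C + 273.15) × 9/5.
Applying the formula gives 491.68 °R.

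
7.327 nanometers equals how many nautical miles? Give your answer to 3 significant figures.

3.96 × 10^-12 nmi

1 nanometer = 5.39957 × 10^-13 nautical miles.
So 7.327 × 5.39957 × 10^-13 ≈ 3.96 × 10^-12 nmi.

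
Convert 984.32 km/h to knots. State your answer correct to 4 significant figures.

531.5 knots

1 kilometer per hour = 0.539957 kn.
Then 984.32 × 0.539957 ≈ 531.5 kn.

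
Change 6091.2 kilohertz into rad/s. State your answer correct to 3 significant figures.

1 kilohertz = 6283.19 rad/s.
Then 6091.2 × 6283.19 ≈ 3.83 × 10^7 rad/s.

3.83 × 10^7 radians per second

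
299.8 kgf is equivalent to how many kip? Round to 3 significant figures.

0.661 kips

1 kilogram-force = 0.00220462 kip.
So 299.8 × 0.00220462 ≈ 0.661 kip.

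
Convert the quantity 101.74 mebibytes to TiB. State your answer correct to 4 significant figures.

1 MiB = 9.53674 × 10^-7 tebibytes.
So 101.74 × 9.53674 × 10^-7 ≈ 9.703 × 10^-5 TiB.

9.703 × 10^-5 tebibytes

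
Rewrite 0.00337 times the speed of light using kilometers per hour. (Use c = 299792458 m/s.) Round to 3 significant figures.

3.64e+6 kilometers per hour

1 c = 1.07925e+9 km/h.
0.00337 × 1.07925e+9 ≈ 3.64e+6 km/h.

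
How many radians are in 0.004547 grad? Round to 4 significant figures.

7.142e-5 rad

1 grad = 0.0157080 radians.
Thus 0.004547 × 0.0157080 ≈ 7.142e-5 rad.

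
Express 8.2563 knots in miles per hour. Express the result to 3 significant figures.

9.50 miles per hour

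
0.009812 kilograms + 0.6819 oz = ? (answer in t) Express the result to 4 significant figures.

0.009812 kg = 9.81200 × 10^-6 t and 0.6819 oz = 1.93315 × 10^-5 t.
9.81200 × 10^-6 + 1.93315 × 10^-5 ≈ 2.914 × 10^-5 t.

2.914 × 10^-5 metric tons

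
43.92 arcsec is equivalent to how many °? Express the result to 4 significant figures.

0.01220 degrees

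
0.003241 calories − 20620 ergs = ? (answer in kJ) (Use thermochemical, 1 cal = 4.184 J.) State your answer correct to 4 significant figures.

1.150 × 10^-5 kJ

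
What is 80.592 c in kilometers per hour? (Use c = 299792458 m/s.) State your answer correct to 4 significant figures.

1 c = 1.07925e+9 km/h.
Then 80.592 × 1.07925e+9 ≈ 8.698e+10 km/h.

8.698e+10 kilometers per hour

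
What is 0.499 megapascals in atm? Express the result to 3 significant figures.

4.92 atm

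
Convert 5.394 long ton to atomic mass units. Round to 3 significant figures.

1 long ton = 6.11878e+29 atomic mass units.
5.394 × 6.11878e+29 ≈ 3.30e+30 u.

3.30e+30 atomic mass units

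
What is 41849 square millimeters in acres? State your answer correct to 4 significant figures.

1 mm² = 2.47105 × 10^-10 acre.
So 41849 × 2.47105 × 10^-10 ≈ 1.034 × 10^-5 acre.

1.034 × 10^-5 acre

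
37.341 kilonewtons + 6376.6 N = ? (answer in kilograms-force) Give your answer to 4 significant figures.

4458 kilograms-force

37.341 kN = 3807.72 kgf and 6376.6 N = 650.232 kgf.
3807.72 + 650.232 ≈ 4458 kgf.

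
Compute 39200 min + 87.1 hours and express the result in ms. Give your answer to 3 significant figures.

2.67e+9 milliseconds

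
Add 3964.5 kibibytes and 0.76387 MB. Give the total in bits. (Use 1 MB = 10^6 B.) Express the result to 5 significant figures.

3964.5 KiB = 3.24772e+7 bit and 0.76387 MB = 6.11096e+6 bit.
3.24772e+7 + 6.11096e+6 ≈ 3.8588e+7 bit.

3.8588e+7 bits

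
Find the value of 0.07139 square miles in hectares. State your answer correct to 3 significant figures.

18.5 hectares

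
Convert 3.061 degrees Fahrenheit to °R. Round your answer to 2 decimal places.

462.73 °R

°R = °F + 459.67.
Applying the formula gives 462.73 °R.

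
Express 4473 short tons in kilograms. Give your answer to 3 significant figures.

1 short ton = 907.185 kilograms.
Then 4473 × 907.185 ≈ 4.06 × 10^6 kg.

4.06 × 10^6 kg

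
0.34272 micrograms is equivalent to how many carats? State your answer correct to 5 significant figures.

1.7136e-6 ct

1 μg = 5.00000e-6 ct.
So 0.34272 × 5.00000e-6 ≈ 1.7136e-6 ct.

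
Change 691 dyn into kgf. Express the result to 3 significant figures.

0.000705 kilograms-force

1 dyn = 1.01972 × 10^-6 kilograms-force.
691 × 1.01972 × 10^-6 ≈ 0.000705 kgf.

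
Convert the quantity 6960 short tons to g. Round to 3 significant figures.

6.31e+9 g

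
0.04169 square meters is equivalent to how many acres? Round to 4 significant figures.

1.030 × 10^-5 acres

1 square meter = 0.000247105 acre.
Then 0.04169 × 0.000247105 ≈ 1.030 × 10^-5 acre.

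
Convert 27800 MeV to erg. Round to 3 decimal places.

1 megaelectronvolt = 1.60218 × 10^-6 ergs.
27800 × 1.60218 × 10^-6 ≈ 0.045 erg.

0.045 erg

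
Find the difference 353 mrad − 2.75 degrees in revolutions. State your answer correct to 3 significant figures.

353 mrad = 0.0561817 rev and 2.75 ° = 0.00763889 rev.
0.0561817 − 0.00763889 ≈ 0.0485 rev.

0.0485 rev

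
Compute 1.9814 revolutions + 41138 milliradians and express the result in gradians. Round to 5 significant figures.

1.9814 rev = 792.560 grad and 41138 mrad = 2618.93 grad.
792.560 + 2618.93 ≈ 3411.5 grad.

3411.5 grad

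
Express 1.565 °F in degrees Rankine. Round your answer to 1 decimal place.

°R = °F + 459.67.
Applying the formula gives 461.2 °R.

461.2 °R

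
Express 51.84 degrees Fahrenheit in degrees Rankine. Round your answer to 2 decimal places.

511.51 degrees Rankine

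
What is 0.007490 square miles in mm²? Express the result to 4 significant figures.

1 square mile = 2.58999e+12 mm².
Thus 0.007490 × 2.58999e+12 ≈ 1.940e+10 mm².

1.940e+10 square millimeters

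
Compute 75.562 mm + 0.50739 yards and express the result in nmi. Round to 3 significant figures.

0.000291 nmi

75.562 mm = 4.08002 × 10^-5 nmi and 0.50739 yd = 0.000250517 nmi.
4.08002 × 10^-5 + 0.000250517 ≈ 0.000291 nmi.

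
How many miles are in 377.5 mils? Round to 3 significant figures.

5.96 × 10^-6 mi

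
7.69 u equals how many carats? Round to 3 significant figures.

6.38e-23 ct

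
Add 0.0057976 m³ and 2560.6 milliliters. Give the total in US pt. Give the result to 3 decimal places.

0.0057976 m³ = 12.2525 US pt and 2560.6 mL = 5.41151 US pt.
12.2525 + 5.41151 ≈ 17.664 US pt.

17.664 US pt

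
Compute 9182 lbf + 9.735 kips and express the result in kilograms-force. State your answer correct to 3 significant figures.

8580 kgf

9182 lbf = 4164.89 kgf and 9.735 kip = 4415.72 kgf.
4164.89 + 4415.72 ≈ 8580 kgf.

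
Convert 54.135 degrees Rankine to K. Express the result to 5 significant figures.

°R = K × 9/5.
Applying the formula gives 30.075 K.

30.075 kelvins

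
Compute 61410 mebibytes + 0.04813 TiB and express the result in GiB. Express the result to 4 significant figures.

109.3 GiB

61410 MiB = 59.9707 GiB and 0.04813 TiB = 49.2851 GiB.
59.9707 + 49.2851 ≈ 109.3 GiB.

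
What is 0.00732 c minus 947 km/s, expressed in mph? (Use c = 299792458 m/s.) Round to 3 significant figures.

2.79 × 10^6 miles per hour

0.00732 c = 4.90891 × 10^6 mph and 947 km/s = 2.11838 × 10^6 mph.
4.90891 × 10^6 − 2.11838 × 10^6 ≈ 2.79 × 10^6 mph.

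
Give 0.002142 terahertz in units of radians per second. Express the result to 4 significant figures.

1 THz = 6.28319e+12 radians per second.
0.002142 × 6.28319e+12 ≈ 1.346e+10 rad/s.

1.346e+10 rad/s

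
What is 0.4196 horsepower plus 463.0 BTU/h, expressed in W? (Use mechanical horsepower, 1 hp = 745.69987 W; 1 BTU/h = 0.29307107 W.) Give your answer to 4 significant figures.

0.4196 hp = 312.896 W and 463.0 BTU/h = 135.692 W.
312.896 + 135.692 ≈ 448.6 W.

448.6 watts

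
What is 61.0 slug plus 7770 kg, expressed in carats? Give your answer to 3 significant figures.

61.0 slug = 4.45114e+6 ct and 7770 kg = 3.88500e+7 ct.
4.45114e+6 + 3.88500e+7 ≈ 4.33e+7 ct.

4.33e+7 ct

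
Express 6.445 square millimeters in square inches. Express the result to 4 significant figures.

0.009990 square inches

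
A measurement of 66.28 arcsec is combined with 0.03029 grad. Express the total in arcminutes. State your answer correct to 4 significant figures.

66.28 arcsec = 1.10467 arcmin and 0.03029 grad = 1.63566 arcmin.
1.10467 + 1.63566 ≈ 2.740 arcmin.

2.740 arcmin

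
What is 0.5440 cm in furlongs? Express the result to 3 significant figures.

2.70e-5 furlongs

1 cm = 4.97097e-5 furlong.
Then 0.5440 × 4.97097e-5 ≈ 2.70e-5 furlong.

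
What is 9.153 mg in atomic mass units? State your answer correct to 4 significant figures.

1 mg = 6.02214e+20 atomic mass units.
So 9.153 × 6.02214e+20 ≈ 5.512e+21 u.

5.512e+21 u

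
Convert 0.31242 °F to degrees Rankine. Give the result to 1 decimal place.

°R = °F + 459.67.
Applying the formula gives 460.0 °R.

460.0 °R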